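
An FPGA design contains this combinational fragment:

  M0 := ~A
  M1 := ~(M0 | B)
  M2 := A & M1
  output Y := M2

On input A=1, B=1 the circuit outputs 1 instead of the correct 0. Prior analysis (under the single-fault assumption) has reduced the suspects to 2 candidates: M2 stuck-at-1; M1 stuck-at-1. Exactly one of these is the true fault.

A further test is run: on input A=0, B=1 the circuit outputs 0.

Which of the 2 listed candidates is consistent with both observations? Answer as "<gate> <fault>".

M1 stuck-at-1

Evaluate each candidate on input A=0, B=1:
  M2 stuck-at-1: M0=1, M1=0, M2=1 [stuck-at-1] → 1 — eliminated
  M1 stuck-at-1: M0=1, M1=1 [stuck-at-1], M2=0 → 0 — matches
Only M1 stuck-at-1 reproduces the observed 0.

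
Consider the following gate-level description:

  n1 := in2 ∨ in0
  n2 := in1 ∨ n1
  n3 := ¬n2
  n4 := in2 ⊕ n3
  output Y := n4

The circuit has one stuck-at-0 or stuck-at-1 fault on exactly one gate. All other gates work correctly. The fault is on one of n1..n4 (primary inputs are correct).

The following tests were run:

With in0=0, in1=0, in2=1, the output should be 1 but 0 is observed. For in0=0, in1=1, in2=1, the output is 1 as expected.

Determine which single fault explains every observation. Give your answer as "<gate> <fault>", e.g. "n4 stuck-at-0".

Fault-free values for test 1 (in0=0, in1=0, in2=1): n1=1, n2=1, n3=0, n4=1, giving Y=1. Observed 0.
Test 1: faults giving observed 0 are {n1 stuck-at-0, n2 stuck-at-0, n3 stuck-at-1, n4 stuck-at-0}.
Test 2 (in0=0, in1=1, in2=1): fault-free n1=1, n2=1, n3=0, n4=1 → 1; observed 1. Eliminates n2 stuck-at-0, n3 stuck-at-1, n4 stuck-at-0.
Only n1 stuck-at-0 is consistent with every test.

n1 stuck-at-0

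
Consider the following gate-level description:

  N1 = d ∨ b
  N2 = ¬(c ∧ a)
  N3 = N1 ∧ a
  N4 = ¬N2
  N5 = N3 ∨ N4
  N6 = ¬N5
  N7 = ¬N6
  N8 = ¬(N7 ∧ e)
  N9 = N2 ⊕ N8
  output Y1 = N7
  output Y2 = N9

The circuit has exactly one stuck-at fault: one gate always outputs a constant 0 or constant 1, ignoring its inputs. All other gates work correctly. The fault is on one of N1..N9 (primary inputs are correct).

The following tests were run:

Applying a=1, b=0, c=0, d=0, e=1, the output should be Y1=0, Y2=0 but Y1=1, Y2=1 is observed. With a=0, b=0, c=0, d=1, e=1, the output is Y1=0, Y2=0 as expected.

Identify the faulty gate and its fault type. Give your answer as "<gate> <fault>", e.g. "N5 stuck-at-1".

N1 stuck-at-1

Fault-free values for test 1 (a=1, b=0, c=0, d=0, e=1): N1=0, N2=1, N3=0, N4=0, N5=0, N6=1, N7=0, N8=1, N9=0, giving Y1=0, Y2=0. Observed Y1=1, Y2=1.
Test 1: faults giving observed Y1=1, Y2=1 are {N1 stuck-at-1, N3 stuck-at-1, N4 stuck-at-1, N5 stuck-at-1, N6 stuck-at-0, N7 stuck-at-1}.
Test 2 (a=0, b=0, c=0, d=1, e=1): fault-free N1=1, N2=1, N3=0, N4=0, N5=0, N6=1, N7=0, N8=1, N9=0 → Y1=0, Y2=0; observed Y1=0, Y2=0. Eliminates N3 stuck-at-1, N4 stuck-at-1, N5 stuck-at-1, N6 stuck-at-0, N7 stuck-at-1.
Only N1 stuck-at-1 is consistent with every test.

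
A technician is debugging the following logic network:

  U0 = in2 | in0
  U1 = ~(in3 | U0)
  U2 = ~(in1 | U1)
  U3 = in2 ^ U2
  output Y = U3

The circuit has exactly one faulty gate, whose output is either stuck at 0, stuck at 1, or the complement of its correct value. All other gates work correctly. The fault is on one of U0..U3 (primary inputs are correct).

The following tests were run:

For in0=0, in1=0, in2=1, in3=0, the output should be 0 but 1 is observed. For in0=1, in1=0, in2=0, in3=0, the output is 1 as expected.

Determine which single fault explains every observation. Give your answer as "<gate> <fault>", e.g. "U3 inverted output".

U3 stuck-at-1

Fault-free values for test 1 (in0=0, in1=0, in2=1, in3=0): U0=1, U1=0, U2=1, U3=0, giving Y=0. Observed 1.
Test 1: faults giving observed 1 are {U0 stuck-at-0, U0 inverted output, U1 stuck-at-1, U1 inverted output, U2 stuck-at-0, U2 inverted output, U3 stuck-at-1, U3 inverted output}.
Test 2 (in0=1, in1=0, in2=0, in3=0): fault-free U0=1, U1=0, U2=1, U3=1 → 1; observed 1. Eliminates U0 stuck-at-0, U0 inverted output, U1 stuck-at-1, U1 inverted output, U2 stuck-at-0, U2 inverted output, U3 inverted output.
Only U3 stuck-at-1 is consistent with every test.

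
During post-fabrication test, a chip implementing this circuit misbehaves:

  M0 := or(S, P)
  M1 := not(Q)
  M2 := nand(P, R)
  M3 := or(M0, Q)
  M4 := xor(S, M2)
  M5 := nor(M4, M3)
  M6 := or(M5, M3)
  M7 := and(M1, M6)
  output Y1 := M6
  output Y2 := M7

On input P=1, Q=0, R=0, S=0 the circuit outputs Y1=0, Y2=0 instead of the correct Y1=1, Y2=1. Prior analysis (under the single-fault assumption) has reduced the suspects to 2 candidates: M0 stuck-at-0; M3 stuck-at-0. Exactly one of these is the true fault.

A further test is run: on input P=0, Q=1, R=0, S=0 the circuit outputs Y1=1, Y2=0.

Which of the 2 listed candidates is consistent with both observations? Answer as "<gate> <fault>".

Evaluate each candidate on input P=0, Q=1, R=0, S=0:
  M0 stuck-at-0: M0=0 [stuck-at-0], M1=0, M2=1, M3=1, M4=1, M5=0, M6=1, M7=0 → Y1=1, Y2=0 — matches
  M3 stuck-at-0: M0=0, M1=0, M2=1, M3=0 [stuck-at-0], M4=1, M5=0, M6=0, M7=0 → Y1=0, Y2=0 — eliminated
Only M0 stuck-at-0 reproduces the observed Y1=1, Y2=0.

M0 stuck-at-0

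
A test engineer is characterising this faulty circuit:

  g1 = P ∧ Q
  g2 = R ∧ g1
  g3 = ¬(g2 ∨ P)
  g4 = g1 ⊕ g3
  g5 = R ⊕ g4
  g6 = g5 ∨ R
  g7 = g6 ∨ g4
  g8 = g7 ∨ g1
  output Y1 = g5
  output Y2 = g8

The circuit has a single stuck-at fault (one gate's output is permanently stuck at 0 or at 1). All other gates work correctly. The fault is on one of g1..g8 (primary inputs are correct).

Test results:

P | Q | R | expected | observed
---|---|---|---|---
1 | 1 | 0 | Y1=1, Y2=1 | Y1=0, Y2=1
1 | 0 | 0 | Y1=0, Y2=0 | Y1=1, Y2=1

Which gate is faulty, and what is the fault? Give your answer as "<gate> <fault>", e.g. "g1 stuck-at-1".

g3 stuck-at-1

Fault-free values for test 1 (P=1, Q=1, R=0): g1=1, g2=0, g3=0, g4=1, g5=1, g6=1, g7=1, g8=1, giving Y1=1, Y2=1. Observed Y1=0, Y2=1.
Test 1: faults giving observed Y1=0, Y2=1 are {g3 stuck-at-1, g4 stuck-at-0, g5 stuck-at-0}.
Test 2 (P=1, Q=0, R=0): fault-free g1=0, g2=0, g3=0, g4=0, g5=0, g6=0, g7=0, g8=0 → Y1=0, Y2=0; observed Y1=1, Y2=1. Eliminates g4 stuck-at-0, g5 stuck-at-0.
Only g3 stuck-at-1 is consistent with every test.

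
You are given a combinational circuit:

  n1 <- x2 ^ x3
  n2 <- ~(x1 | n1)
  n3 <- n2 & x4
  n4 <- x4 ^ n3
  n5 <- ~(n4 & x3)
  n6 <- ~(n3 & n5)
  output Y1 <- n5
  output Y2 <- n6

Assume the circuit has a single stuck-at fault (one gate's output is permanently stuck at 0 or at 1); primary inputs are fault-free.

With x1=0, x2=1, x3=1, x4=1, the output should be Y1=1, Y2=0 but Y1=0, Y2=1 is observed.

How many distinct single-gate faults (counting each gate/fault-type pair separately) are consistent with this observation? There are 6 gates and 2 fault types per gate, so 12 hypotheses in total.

5

Fault-free: n1=0, n2=1, n3=1, n4=0, n5=1, n6=0 → Y1=1, Y2=0. Observed Y1=0, Y2=1.
  n1 stuck-at-0: output Y1=1, Y2=0 ✗
  n1 stuck-at-1: output Y1=0, Y2=1 ✓
  n2 stuck-at-0: output Y1=0, Y2=1 ✓
  n2 stuck-at-1: output Y1=1, Y2=0 ✗
  n3 stuck-at-0: output Y1=0, Y2=1 ✓
  n3 stuck-at-1: output Y1=1, Y2=0 ✗
  n4 stuck-at-0: output Y1=1, Y2=0 ✗
  n4 stuck-at-1: output Y1=0, Y2=1 ✓
  n5 stuck-at-0: output Y1=0, Y2=1 ✓
  n5 stuck-at-1: output Y1=1, Y2=0 ✗
  n6 stuck-at-0: output Y1=1, Y2=0 ✗
  n6 stuck-at-1: output Y1=1, Y2=1 ✗
Consistent faults: {n1 stuck-at-1, n2 stuck-at-0, n3 stuck-at-0, n4 stuck-at-1, n5 stuck-at-0} — 5 in all.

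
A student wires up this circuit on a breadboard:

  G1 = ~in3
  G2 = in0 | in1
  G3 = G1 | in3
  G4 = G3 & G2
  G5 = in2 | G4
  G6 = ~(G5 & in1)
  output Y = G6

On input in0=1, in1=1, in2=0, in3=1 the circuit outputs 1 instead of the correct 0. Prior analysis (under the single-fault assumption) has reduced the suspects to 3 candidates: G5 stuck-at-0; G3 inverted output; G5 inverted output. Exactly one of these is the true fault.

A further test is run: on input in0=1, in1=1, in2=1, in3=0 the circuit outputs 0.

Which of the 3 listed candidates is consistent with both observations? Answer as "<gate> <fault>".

Evaluate each candidate on input in0=1, in1=1, in2=1, in3=0:
  G5 stuck-at-0: G1=1, G2=1, G3=1, G4=1, G5=0 [stuck-at-0], G6=1 → 1 — eliminated
  G3 inverted output: G1=1, G2=1, G3=0 [inverted output], G4=0, G5=1, G6=0 → 0 — matches
  G5 inverted output: G1=1, G2=1, G3=1, G4=1, G5=0 [inverted output], G6=1 → 1 — eliminated
Only G3 inverted output reproduces the observed 0.

G3 inverted output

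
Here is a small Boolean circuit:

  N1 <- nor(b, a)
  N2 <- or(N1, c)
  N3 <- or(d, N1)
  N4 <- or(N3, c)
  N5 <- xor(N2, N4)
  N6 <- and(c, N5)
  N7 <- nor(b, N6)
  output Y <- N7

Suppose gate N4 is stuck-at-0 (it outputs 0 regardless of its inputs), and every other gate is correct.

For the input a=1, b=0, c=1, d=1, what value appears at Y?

Propagate with N4 forced: N1=0, N2=1, N3=1, N4=0 [stuck-at-0], N5=1, N6=1, N7=0.
So Y = 0. (Without the fault it would be 1.)

0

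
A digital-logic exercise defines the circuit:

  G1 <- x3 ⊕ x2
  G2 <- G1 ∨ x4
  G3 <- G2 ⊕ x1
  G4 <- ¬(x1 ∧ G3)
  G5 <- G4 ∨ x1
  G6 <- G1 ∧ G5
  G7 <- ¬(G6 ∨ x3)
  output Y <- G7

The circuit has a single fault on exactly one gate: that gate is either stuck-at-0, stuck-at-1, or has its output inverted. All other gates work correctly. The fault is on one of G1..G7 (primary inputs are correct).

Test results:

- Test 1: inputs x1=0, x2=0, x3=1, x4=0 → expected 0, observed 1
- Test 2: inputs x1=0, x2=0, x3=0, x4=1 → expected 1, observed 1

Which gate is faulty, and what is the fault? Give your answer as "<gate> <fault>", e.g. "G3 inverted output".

G7 stuck-at-1

Fault-free values for test 1 (x1=0, x2=0, x3=1, x4=0): G1=1, G2=1, G3=1, G4=1, G5=1, G6=1, G7=0, giving Y=0. Observed 1.
Test 1: faults giving observed 1 are {G7 stuck-at-1, G7 inverted output}.
Test 2 (x1=0, x2=0, x3=0, x4=1): fault-free G1=0, G2=1, G3=1, G4=1, G5=1, G6=0, G7=1 → 1; observed 1. Eliminates G7 inverted output.
Only G7 stuck-at-1 is consistent with every test.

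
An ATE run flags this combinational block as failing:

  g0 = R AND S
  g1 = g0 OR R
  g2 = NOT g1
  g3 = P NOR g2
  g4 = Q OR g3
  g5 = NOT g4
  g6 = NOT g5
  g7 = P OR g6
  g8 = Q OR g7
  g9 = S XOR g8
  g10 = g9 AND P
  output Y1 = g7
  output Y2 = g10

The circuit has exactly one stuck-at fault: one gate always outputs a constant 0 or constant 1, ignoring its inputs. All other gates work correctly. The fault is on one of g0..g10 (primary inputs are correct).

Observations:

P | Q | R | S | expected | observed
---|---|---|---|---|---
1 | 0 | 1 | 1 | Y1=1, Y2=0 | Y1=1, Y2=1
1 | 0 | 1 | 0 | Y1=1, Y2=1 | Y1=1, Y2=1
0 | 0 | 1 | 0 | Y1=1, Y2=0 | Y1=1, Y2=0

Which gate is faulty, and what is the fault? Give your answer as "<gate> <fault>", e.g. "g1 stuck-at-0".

Fault-free values for test 1 (P=1, Q=0, R=1, S=1): g0=1, g1=1, g2=0, g3=0, g4=0, g5=1, g6=0, g7=1, g8=1, g9=0, g10=0, giving Y1=1, Y2=0. Observed Y1=1, Y2=1.
Test 1: faults giving observed Y1=1, Y2=1 are {g8 stuck-at-0, g9 stuck-at-1, g10 stuck-at-1}.
Test 2 (P=1, Q=0, R=1, S=0): fault-free g0=0, g1=1, g2=0, g3=0, g4=0, g5=1, g6=0, g7=1, g8=1, g9=1, g10=1 → Y1=1, Y2=1; observed Y1=1, Y2=1. Eliminates g8 stuck-at-0.
Test 3 (P=0, Q=0, R=1, S=0): fault-free g0=0, g1=1, g2=0, g3=1, g4=1, g5=0, g6=1, g7=1, g8=1, g9=1, g10=0 → Y1=1, Y2=0; observed Y1=1, Y2=0. Eliminates g10 stuck-at-1.
Only g9 stuck-at-1 is consistent with every test.

g9 stuck-at-1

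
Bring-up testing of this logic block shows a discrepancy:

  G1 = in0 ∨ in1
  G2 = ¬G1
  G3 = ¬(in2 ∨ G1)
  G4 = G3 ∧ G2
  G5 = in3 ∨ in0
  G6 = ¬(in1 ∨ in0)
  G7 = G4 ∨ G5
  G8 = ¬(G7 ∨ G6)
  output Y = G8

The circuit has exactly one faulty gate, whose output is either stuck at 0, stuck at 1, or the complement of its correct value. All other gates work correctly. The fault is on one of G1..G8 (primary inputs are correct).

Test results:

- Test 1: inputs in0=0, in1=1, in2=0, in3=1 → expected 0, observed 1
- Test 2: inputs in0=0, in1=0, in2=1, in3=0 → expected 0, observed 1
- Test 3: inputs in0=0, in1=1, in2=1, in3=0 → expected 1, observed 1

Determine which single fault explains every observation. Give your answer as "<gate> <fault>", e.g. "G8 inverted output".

Fault-free values for test 1 (in0=0, in1=1, in2=0, in3=1): G1=1, G2=0, G3=0, G4=0, G5=1, G6=0, G7=1, G8=0, giving Y=0. Observed 1.
Test 1: faults giving observed 1 are {G5 stuck-at-0, G5 inverted output, G7 stuck-at-0, G7 inverted output, G8 stuck-at-1, G8 inverted output}.
Test 2 (in0=0, in1=0, in2=1, in3=0): fault-free G1=0, G2=1, G3=0, G4=0, G5=0, G6=1, G7=0, G8=0 → 0; observed 1. Eliminates G5 stuck-at-0, G5 inverted output, G7 stuck-at-0, G7 inverted output.
Test 3 (in0=0, in1=1, in2=1, in3=0): fault-free G1=1, G2=0, G3=0, G4=0, G5=0, G6=0, G7=0, G8=1 → 1; observed 1. Eliminates G8 inverted output.
Only G8 stuck-at-1 is consistent with every test.

G8 stuck-at-1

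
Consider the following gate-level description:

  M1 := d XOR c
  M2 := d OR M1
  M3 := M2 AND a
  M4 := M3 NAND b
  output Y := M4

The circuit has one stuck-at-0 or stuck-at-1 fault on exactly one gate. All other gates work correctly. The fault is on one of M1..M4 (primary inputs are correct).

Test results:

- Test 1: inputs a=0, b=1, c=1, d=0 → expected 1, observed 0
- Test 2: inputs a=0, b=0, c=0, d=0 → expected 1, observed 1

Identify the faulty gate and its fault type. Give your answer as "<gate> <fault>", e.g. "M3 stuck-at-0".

M3 stuck-at-1

Fault-free values for test 1 (a=0, b=1, c=1, d=0): M1=1, M2=1, M3=0, M4=1, giving Y=1. Observed 0.
Test 1: faults giving observed 0 are {M3 stuck-at-1, M4 stuck-at-0}.
Test 2 (a=0, b=0, c=0, d=0): fault-free M1=0, M2=0, M3=0, M4=1 → 1; observed 1. Eliminates M4 stuck-at-0.
Only M3 stuck-at-1 is consistent with every test.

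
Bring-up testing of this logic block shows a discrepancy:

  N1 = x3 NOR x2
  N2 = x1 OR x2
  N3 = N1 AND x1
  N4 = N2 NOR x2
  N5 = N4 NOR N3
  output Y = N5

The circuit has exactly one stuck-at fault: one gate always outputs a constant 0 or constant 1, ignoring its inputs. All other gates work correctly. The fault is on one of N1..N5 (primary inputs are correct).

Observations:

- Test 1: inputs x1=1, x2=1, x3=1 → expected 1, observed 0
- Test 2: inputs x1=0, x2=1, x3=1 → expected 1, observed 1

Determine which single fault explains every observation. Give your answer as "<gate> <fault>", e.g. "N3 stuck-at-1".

Fault-free values for test 1 (x1=1, x2=1, x3=1): N1=0, N2=1, N3=0, N4=0, N5=1, giving Y=1. Observed 0.
Test 1: faults giving observed 0 are {N1 stuck-at-1, N3 stuck-at-1, N4 stuck-at-1, N5 stuck-at-0}.
Test 2 (x1=0, x2=1, x3=1): fault-free N1=0, N2=1, N3=0, N4=0, N5=1 → 1; observed 1. Eliminates N3 stuck-at-1, N4 stuck-at-1, N5 stuck-at-0.
Only N1 stuck-at-1 is consistent with every test.

N1 stuck-at-1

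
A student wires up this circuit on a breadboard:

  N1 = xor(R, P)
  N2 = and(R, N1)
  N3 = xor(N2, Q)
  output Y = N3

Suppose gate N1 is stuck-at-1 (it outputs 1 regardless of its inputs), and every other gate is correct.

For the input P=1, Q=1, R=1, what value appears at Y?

Propagate with N1 forced: N1=1 [stuck-at-1], N2=1, N3=0.
So Y = 0. (Without the fault it would be 1.)

0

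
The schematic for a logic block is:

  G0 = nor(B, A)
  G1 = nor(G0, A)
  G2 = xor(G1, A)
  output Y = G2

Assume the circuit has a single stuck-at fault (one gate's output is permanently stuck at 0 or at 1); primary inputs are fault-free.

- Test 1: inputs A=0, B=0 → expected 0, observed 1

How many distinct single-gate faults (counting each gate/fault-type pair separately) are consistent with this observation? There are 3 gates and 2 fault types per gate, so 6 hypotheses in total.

3

Fault-free: G0=1, G1=0, G2=0 → 0. Observed 1.
  G0 stuck-at-0: output 1 ✓
  G0 stuck-at-1: output 0 ✗
  G1 stuck-at-0: output 0 ✗
  G1 stuck-at-1: output 1 ✓
  G2 stuck-at-0: output 0 ✗
  G2 stuck-at-1: output 1 ✓
Consistent faults: {G0 stuck-at-0, G1 stuck-at-1, G2 stuck-at-1} — 3 in all.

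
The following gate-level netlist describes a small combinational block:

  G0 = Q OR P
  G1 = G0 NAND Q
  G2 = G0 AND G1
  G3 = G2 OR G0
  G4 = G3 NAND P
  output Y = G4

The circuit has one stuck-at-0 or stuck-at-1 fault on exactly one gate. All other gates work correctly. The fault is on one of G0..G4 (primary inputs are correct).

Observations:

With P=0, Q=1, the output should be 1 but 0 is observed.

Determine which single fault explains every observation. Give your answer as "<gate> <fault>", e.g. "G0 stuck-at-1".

G4 stuck-at-0

Fault-free values for test 1 (P=0, Q=1): G0=1, G1=0, G2=0, G3=1, G4=1, giving Y=1. Observed 0.
Test 1: faults giving observed 0 are {G4 stuck-at-0}.
Only G4 stuck-at-0 is consistent with every test.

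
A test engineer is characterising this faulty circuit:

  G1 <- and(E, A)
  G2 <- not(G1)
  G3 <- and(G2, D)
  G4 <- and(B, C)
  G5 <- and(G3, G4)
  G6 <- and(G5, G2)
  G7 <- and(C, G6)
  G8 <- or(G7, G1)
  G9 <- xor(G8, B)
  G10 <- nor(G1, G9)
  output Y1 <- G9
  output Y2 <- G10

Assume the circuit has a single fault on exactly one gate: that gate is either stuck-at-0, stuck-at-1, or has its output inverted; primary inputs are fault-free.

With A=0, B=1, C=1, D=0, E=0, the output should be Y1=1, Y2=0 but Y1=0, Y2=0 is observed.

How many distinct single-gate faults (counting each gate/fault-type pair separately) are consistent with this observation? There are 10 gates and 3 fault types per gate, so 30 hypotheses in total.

Fault-free: G1=0, G2=1, G3=0, G4=1, G5=0, G6=0, G7=0, G8=0, G9=1, G10=0 → Y1=1, Y2=0. Observed Y1=0, Y2=0.
  G1: stuck-at-1, inverted output ✓; others ✗
  G2: none of the 3 fault types match ✗
  G3: none of the 3 fault types match ✗
  G4: none of the 3 fault types match ✗
  G5: none of the 3 fault types match ✗
  G6: none of the 3 fault types match ✗
  G7: none of the 3 fault types match ✗
  G8: none of the 3 fault types match ✗
  G9: none of the 3 fault types match ✗
  G10: none of the 3 fault types match ✗
Consistent faults: {G1 stuck-at-1, G1 inverted output} — 2 in all.

2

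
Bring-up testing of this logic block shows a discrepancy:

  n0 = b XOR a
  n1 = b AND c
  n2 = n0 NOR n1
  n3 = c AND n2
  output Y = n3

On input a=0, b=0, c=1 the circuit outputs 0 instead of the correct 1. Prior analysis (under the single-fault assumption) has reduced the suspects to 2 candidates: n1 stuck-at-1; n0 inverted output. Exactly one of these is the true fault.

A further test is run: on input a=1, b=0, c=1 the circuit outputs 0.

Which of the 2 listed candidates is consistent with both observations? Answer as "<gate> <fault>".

Evaluate each candidate on input a=1, b=0, c=1:
  n1 stuck-at-1: n0=1, n1=1 [stuck-at-1], n2=0, n3=0 → 0 — matches
  n0 inverted output: n0=0 [inverted output], n1=0, n2=1, n3=1 → 1 — eliminated
Only n1 stuck-at-1 reproduces the observed 0.

n1 stuck-at-1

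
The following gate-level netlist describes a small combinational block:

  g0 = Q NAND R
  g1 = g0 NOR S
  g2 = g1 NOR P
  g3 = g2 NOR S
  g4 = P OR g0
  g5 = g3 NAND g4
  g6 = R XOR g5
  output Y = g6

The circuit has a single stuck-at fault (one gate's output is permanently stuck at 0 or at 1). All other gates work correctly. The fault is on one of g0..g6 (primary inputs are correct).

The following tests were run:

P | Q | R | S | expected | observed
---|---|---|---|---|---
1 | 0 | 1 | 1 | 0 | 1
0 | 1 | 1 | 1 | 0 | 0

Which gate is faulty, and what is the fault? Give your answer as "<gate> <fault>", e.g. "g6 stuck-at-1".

Fault-free values for test 1 (P=1, Q=0, R=1, S=1): g0=1, g1=0, g2=0, g3=0, g4=1, g5=1, g6=0, giving Y=0. Observed 1.
Test 1: faults giving observed 1 are {g3 stuck-at-1, g5 stuck-at-0, g6 stuck-at-1}.
Test 2 (P=0, Q=1, R=1, S=1): fault-free g0=0, g1=0, g2=1, g3=0, g4=0, g5=1, g6=0 → 0; observed 0. Eliminates g5 stuck-at-0, g6 stuck-at-1.
Only g3 stuck-at-1 is consistent with every test.

g3 stuck-at-1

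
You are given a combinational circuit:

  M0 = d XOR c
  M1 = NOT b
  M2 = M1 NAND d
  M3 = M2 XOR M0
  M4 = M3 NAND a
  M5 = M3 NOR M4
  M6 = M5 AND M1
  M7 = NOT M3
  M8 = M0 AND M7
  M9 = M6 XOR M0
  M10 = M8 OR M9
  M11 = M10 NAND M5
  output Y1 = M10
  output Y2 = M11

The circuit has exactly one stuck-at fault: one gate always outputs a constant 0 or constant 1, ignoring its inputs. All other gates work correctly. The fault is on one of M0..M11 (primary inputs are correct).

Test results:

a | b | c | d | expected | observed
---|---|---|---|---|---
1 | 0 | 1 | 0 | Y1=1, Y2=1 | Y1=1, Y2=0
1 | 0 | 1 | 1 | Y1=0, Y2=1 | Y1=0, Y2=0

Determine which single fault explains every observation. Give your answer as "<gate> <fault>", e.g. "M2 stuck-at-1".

Fault-free values for test 1 (a=1, b=0, c=1, d=0): M0=1, M1=1, M2=1, M3=0, M4=1, M5=0, M6=0, M7=1, M8=1, M9=1, M10=1, M11=1, giving Y1=1, Y2=1. Observed Y1=1, Y2=0.
Test 1: faults giving observed Y1=1, Y2=0 are {M4 stuck-at-0, M5 stuck-at-1, M11 stuck-at-0}.
Test 2 (a=1, b=0, c=1, d=1): fault-free M0=0, M1=1, M2=0, M3=0, M4=1, M5=0, M6=0, M7=1, M8=0, M9=0, M10=0, M11=1 → Y1=0, Y2=1; observed Y1=0, Y2=0. Eliminates M4 stuck-at-0, M5 stuck-at-1.
Only M11 stuck-at-0 is consistent with every test.

M11 stuck-at-0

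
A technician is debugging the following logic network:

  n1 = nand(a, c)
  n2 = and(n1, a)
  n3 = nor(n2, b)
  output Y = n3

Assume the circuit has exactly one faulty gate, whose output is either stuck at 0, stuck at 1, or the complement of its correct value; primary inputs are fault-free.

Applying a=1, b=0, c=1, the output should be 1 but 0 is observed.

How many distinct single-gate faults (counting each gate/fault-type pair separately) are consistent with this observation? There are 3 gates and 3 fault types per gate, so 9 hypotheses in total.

6

Fault-free: n1=0, n2=0, n3=1 → 1. Observed 0.
  n1 stuck-at-0: output 1 ✗
  n1 stuck-at-1: output 0 ✓
  n1 inverted output: output 0 ✓
  n2 stuck-at-0: output 1 ✗
  n2 stuck-at-1: output 0 ✓
  n2 inverted output: output 0 ✓
  n3 stuck-at-0: output 0 ✓
  n3 stuck-at-1: output 1 ✗
  n3 inverted output: output 0 ✓
Consistent faults: {n1 stuck-at-1, n1 inverted output, n2 stuck-at-1, n2 inverted output, n3 stuck-at-0, n3 inverted output} — 6 in all.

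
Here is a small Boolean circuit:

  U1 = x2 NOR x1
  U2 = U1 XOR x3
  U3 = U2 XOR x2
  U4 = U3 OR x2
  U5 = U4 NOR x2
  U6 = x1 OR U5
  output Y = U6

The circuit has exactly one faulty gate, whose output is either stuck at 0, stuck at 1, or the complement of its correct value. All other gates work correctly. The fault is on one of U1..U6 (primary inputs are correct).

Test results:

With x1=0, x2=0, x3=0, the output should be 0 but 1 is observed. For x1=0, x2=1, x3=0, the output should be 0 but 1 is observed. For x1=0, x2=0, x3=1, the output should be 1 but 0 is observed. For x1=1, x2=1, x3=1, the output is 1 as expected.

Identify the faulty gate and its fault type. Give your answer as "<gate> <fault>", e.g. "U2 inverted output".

Fault-free values for test 1 (x1=0, x2=0, x3=0): U1=1, U2=1, U3=1, U4=1, U5=0, U6=0, giving Y=0. Observed 1.
Test 1: faults giving observed 1 are {U1 stuck-at-0, U1 inverted output, U2 stuck-at-0, U2 inverted output, U3 stuck-at-0, U3 inverted output, U4 stuck-at-0, U4 inverted output, U5 stuck-at-1, U5 inverted output, U6 stuck-at-1, U6 inverted output}.
Test 2 (x1=0, x2=1, x3=0): fault-free U1=0, U2=0, U3=1, U4=1, U5=0, U6=0 → 0; observed 1. Eliminates U1 stuck-at-0, U1 inverted output, U2 stuck-at-0, U2 inverted output, U3 stuck-at-0, U3 inverted output, U4 stuck-at-0, U4 inverted output.
Test 3 (x1=0, x2=0, x3=1): fault-free U1=1, U2=0, U3=0, U4=0, U5=1, U6=1 → 1; observed 0. Eliminates U5 stuck-at-1, U6 stuck-at-1.
Test 4 (x1=1, x2=1, x3=1): fault-free U1=0, U2=1, U3=0, U4=1, U5=0, U6=1 → 1; observed 1. Eliminates U6 inverted output.
Only U5 inverted output is consistent with every test.

U5 inverted output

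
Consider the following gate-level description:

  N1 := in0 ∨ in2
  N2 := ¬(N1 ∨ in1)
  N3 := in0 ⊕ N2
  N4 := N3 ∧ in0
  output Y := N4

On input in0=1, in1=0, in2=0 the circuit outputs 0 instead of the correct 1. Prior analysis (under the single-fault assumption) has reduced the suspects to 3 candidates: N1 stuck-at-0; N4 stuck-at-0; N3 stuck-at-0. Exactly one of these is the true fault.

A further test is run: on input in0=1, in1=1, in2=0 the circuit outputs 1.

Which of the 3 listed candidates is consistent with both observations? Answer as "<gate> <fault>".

Evaluate each candidate on input in0=1, in1=1, in2=0:
  N1 stuck-at-0: N1=0 [stuck-at-0], N2=0, N3=1, N4=1 → 1 — matches
  N4 stuck-at-0: N1=1, N2=0, N3=1, N4=0 [stuck-at-0] → 0 — eliminated
  N3 stuck-at-0: N1=1, N2=0, N3=0 [stuck-at-0], N4=0 → 0 — eliminated
Only N1 stuck-at-0 reproduces the observed 1.

N1 stuck-at-0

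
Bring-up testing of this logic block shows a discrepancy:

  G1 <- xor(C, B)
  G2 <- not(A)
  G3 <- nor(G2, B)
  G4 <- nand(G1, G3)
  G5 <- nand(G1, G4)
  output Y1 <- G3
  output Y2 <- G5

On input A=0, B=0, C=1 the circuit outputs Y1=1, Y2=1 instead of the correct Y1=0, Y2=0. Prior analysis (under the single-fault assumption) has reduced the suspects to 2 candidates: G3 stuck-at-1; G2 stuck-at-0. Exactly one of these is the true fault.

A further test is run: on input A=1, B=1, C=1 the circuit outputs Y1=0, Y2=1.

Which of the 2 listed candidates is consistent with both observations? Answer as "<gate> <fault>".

Evaluate each candidate on input A=1, B=1, C=1:
  G3 stuck-at-1: G1=0, G2=0, G3=1 [stuck-at-1], G4=1, G5=1 → Y1=1, Y2=1 — eliminated
  G2 stuck-at-0: G1=0, G2=0 [stuck-at-0], G3=0, G4=1, G5=1 → Y1=0, Y2=1 — matches
Only G2 stuck-at-0 reproduces the observed Y1=0, Y2=1.

G2 stuck-at-0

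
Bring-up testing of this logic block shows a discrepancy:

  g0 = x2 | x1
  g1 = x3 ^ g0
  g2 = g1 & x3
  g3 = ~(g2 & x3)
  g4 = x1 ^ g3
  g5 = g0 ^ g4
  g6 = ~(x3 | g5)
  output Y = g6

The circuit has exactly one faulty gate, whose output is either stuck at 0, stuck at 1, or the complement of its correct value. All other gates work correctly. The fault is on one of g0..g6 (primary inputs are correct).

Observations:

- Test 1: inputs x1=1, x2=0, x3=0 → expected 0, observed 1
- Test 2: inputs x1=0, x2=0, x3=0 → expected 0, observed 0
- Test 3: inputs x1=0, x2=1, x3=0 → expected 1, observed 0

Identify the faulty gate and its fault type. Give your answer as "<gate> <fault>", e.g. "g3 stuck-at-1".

g0 stuck-at-0

Fault-free values for test 1 (x1=1, x2=0, x3=0): g0=1, g1=1, g2=0, g3=1, g4=0, g5=1, g6=0, giving Y=0. Observed 1.
Test 1: faults giving observed 1 are {g0 stuck-at-0, g0 inverted output, g3 stuck-at-0, g3 inverted output, g4 stuck-at-1, g4 inverted output, g5 stuck-at-0, g5 inverted output, g6 stuck-at-1, g6 inverted output}.
Test 2 (x1=0, x2=0, x3=0): fault-free g0=0, g1=0, g2=0, g3=1, g4=1, g5=1, g6=0 → 0; observed 0. Eliminates g0 inverted output, g3 stuck-at-0, g3 inverted output, g4 inverted output, g5 stuck-at-0, g5 inverted output, g6 stuck-at-1, g6 inverted output.
Test 3 (x1=0, x2=1, x3=0): fault-free g0=1, g1=1, g2=0, g3=1, g4=1, g5=0, g6=1 → 1; observed 0. Eliminates g4 stuck-at-1.
Only g0 stuck-at-0 is consistent with every test.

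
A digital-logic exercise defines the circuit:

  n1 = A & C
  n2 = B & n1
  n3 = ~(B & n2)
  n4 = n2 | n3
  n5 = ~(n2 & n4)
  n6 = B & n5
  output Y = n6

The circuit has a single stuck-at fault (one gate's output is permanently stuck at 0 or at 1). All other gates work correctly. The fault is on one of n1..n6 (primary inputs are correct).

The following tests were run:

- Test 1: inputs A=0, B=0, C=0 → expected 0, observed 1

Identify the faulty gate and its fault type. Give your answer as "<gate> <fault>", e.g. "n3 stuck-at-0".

Fault-free values for test 1 (A=0, B=0, C=0): n1=0, n2=0, n3=1, n4=1, n5=1, n6=0, giving Y=0. Observed 1.
Test 1: faults giving observed 1 are {n6 stuck-at-1}.
Only n6 stuck-at-1 is consistent with every test.

n6 stuck-at-1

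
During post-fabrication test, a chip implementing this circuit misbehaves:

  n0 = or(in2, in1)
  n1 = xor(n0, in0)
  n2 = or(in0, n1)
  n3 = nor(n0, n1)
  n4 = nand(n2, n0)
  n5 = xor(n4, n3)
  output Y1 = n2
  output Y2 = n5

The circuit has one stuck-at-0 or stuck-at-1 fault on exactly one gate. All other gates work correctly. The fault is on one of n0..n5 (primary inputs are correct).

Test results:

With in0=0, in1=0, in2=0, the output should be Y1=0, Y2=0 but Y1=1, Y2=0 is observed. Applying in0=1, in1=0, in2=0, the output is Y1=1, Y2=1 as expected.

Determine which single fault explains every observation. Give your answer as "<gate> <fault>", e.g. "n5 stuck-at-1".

Fault-free values for test 1 (in0=0, in1=0, in2=0): n0=0, n1=0, n2=0, n3=1, n4=1, n5=0, giving Y1=0, Y2=0. Observed Y1=1, Y2=0.
Test 1: faults giving observed Y1=1, Y2=0 are {n0 stuck-at-1, n2 stuck-at-1}.
Test 2 (in0=1, in1=0, in2=0): fault-free n0=0, n1=1, n2=1, n3=0, n4=1, n5=1 → Y1=1, Y2=1; observed Y1=1, Y2=1. Eliminates n0 stuck-at-1.
Only n2 stuck-at-1 is consistent with every test.

n2 stuck-at-1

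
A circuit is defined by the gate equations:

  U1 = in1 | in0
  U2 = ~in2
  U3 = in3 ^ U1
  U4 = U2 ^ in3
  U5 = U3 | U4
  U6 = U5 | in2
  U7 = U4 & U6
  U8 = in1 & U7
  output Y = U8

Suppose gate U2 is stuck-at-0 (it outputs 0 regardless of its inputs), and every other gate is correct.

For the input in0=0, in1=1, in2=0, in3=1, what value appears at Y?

1

Propagate with U2 forced: U1=1, U2=0 [stuck-at-0], U3=0, U4=1, U5=1, U6=1, U7=1, U8=1.
So Y = 1. (Without the fault it would be 0.)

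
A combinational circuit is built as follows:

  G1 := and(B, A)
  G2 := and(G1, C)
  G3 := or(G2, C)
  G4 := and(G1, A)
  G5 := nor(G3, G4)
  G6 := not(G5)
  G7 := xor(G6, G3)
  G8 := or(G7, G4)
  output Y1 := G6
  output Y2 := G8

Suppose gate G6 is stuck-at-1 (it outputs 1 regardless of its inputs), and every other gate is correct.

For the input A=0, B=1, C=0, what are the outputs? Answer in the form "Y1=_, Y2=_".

Y1=1, Y2=1

Propagate with G6 forced: G1=0, G2=0, G3=0, G4=0, G5=1, G6=1 [stuck-at-1], G7=1, G8=1.
So the outputs are Y1=1, Y2=1. (Without the fault they would be Y1=0, Y2=0.)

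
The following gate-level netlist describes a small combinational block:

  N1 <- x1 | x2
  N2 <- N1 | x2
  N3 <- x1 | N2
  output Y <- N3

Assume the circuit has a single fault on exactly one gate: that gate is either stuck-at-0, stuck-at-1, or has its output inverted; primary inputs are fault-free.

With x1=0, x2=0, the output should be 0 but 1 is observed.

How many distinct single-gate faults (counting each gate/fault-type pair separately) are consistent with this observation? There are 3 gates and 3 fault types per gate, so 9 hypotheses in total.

Fault-free: N1=0, N2=0, N3=0 → 0. Observed 1.
  N1 stuck-at-0: output 0 ✗
  N1 stuck-at-1: output 1 ✓
  N1 inverted output: output 1 ✓
  N2 stuck-at-0: output 0 ✗
  N2 stuck-at-1: output 1 ✓
  N2 inverted output: output 1 ✓
  N3 stuck-at-0: output 0 ✗
  N3 stuck-at-1: output 1 ✓
  N3 inverted output: output 1 ✓
Consistent faults: {N1 stuck-at-1, N1 inverted output, N2 stuck-at-1, N2 inverted output, N3 stuck-at-1, N3 inverted output} — 6 in all.

6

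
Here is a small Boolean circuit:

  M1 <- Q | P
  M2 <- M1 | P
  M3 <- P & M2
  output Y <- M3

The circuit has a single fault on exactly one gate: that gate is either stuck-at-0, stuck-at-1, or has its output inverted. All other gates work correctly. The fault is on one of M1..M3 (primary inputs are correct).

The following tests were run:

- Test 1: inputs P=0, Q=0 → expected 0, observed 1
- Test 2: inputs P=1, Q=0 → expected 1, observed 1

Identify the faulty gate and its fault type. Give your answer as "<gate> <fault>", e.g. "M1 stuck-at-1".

Fault-free values for test 1 (P=0, Q=0): M1=0, M2=0, M3=0, giving Y=0. Observed 1.
Test 1: faults giving observed 1 are {M3 stuck-at-1, M3 inverted output}.
Test 2 (P=1, Q=0): fault-free M1=1, M2=1, M3=1 → 1; observed 1. Eliminates M3 inverted output.
Only M3 stuck-at-1 is consistent with every test.

M3 stuck-at-1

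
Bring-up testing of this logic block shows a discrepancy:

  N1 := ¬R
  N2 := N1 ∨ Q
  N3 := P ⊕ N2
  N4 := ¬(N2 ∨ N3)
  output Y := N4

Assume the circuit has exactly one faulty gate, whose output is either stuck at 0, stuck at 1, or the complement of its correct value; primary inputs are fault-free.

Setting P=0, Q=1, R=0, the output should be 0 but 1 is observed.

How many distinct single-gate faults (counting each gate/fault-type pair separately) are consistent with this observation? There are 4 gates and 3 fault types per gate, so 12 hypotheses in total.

Fault-free: N1=1, N2=1, N3=1, N4=0 → 0. Observed 1.
  N1 stuck-at-0: output 0 ✗
  N1 stuck-at-1: output 0 ✗
  N1 inverted output: output 0 ✗
  N2 stuck-at-0: output 1 ✓
  N2 stuck-at-1: output 0 ✗
  N2 inverted output: output 1 ✓
  N3 stuck-at-0: output 0 ✗
  N3 stuck-at-1: output 0 ✗
  N3 inverted output: output 0 ✗
  N4 stuck-at-0: output 0 ✗
  N4 stuck-at-1: output 1 ✓
  N4 inverted output: output 1 ✓
Consistent faults: {N2 stuck-at-0, N2 inverted output, N4 stuck-at-1, N4 inverted output} — 4 in all.

4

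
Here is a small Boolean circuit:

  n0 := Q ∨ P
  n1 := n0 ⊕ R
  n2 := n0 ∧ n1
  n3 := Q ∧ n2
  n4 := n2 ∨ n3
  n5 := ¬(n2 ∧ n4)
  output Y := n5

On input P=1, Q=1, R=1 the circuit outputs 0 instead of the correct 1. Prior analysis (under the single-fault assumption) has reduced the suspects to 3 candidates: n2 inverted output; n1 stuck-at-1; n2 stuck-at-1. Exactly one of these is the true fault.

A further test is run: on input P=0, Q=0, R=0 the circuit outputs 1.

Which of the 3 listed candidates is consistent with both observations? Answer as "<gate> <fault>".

n1 stuck-at-1

Evaluate each candidate on input P=0, Q=0, R=0:
  n2 inverted output: n0=0, n1=0, n2=1 [inverted output], n3=0, n4=1, n5=0 → 0 — eliminated
  n1 stuck-at-1: n0=0, n1=1 [stuck-at-1], n2=0, n3=0, n4=0, n5=1 → 1 — matches
  n2 stuck-at-1: n0=0, n1=0, n2=1 [stuck-at-1], n3=0, n4=1, n5=0 → 0 — eliminated
Only n1 stuck-at-1 reproduces the observed 1.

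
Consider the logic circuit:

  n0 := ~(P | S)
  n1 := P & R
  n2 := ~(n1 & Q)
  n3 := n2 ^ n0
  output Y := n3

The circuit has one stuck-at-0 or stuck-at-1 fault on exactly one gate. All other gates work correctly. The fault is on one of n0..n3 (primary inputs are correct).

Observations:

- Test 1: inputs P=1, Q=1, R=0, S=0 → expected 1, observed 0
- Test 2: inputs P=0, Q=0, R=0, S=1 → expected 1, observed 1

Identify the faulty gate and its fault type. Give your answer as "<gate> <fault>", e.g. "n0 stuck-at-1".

n1 stuck-at-1

Fault-free values for test 1 (P=1, Q=1, R=0, S=0): n0=0, n1=0, n2=1, n3=1, giving Y=1. Observed 0.
Test 1: faults giving observed 0 are {n0 stuck-at-1, n1 stuck-at-1, n2 stuck-at-0, n3 stuck-at-0}.
Test 2 (P=0, Q=0, R=0, S=1): fault-free n0=0, n1=0, n2=1, n3=1 → 1; observed 1. Eliminates n0 stuck-at-1, n2 stuck-at-0, n3 stuck-at-0.
Only n1 stuck-at-1 is consistent with every test.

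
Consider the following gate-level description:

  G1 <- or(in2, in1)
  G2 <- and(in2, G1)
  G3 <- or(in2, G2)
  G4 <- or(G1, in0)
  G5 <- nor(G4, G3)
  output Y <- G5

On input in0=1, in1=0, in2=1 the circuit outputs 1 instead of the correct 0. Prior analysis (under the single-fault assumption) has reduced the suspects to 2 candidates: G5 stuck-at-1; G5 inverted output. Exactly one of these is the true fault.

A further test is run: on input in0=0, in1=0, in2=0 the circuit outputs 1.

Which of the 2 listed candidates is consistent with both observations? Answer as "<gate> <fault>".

Evaluate each candidate on input in0=0, in1=0, in2=0:
  G5 stuck-at-1: G1=0, G2=0, G3=0, G4=0, G5=1 [stuck-at-1] → 1 — matches
  G5 inverted output: G1=0, G2=0, G3=0, G4=0, G5=0 [inverted output] → 0 — eliminated
Only G5 stuck-at-1 reproduces the observed 1.

G5 stuck-at-1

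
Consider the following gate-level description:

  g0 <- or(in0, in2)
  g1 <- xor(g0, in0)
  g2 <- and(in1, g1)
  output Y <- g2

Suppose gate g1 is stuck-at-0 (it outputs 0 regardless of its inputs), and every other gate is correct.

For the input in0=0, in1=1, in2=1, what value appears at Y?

Propagate with g1 forced: g0=1, g1=0 [stuck-at-0], g2=0.
So Y = 0. (Without the fault it would be 1.)

0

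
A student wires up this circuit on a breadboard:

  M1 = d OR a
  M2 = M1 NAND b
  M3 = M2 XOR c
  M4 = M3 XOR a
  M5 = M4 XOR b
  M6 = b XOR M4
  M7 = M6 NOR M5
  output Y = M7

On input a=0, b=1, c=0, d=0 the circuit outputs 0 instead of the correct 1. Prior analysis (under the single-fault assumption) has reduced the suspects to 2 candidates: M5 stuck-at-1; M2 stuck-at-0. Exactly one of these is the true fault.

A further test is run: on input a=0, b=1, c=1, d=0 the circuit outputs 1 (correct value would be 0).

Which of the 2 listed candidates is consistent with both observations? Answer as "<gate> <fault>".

M2 stuck-at-0

Evaluate each candidate on input a=0, b=1, c=1, d=0:
  M5 stuck-at-1: M1=0, M2=1, M3=0, M4=0, M5=1 [stuck-at-1], M6=1, M7=0 → 0 — eliminated
  M2 stuck-at-0: M1=0, M2=0 [stuck-at-0], M3=1, M4=1, M5=0, M6=0, M7=1 → 1 — matches
Only M2 stuck-at-0 reproduces the observed 1.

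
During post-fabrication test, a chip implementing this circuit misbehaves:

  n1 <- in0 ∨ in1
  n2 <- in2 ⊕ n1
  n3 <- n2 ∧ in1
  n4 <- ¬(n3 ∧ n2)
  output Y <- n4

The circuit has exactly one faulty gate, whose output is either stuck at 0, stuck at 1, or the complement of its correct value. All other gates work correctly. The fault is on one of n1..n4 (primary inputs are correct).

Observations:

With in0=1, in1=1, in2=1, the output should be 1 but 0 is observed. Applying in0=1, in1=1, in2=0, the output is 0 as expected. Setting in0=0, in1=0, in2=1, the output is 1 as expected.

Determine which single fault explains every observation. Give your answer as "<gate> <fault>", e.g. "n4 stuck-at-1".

Fault-free values for test 1 (in0=1, in1=1, in2=1): n1=1, n2=0, n3=0, n4=1, giving Y=1. Observed 0.
Test 1: faults giving observed 0 are {n1 stuck-at-0, n1 inverted output, n2 stuck-at-1, n2 inverted output, n4 stuck-at-0, n4 inverted output}.
Test 2 (in0=1, in1=1, in2=0): fault-free n1=1, n2=1, n3=1, n4=0 → 0; observed 0. Eliminates n1 stuck-at-0, n1 inverted output, n2 inverted output, n4 inverted output.
Test 3 (in0=0, in1=0, in2=1): fault-free n1=0, n2=1, n3=0, n4=1 → 1; observed 1. Eliminates n4 stuck-at-0.
Only n2 stuck-at-1 is consistent with every test.

n2 stuck-at-1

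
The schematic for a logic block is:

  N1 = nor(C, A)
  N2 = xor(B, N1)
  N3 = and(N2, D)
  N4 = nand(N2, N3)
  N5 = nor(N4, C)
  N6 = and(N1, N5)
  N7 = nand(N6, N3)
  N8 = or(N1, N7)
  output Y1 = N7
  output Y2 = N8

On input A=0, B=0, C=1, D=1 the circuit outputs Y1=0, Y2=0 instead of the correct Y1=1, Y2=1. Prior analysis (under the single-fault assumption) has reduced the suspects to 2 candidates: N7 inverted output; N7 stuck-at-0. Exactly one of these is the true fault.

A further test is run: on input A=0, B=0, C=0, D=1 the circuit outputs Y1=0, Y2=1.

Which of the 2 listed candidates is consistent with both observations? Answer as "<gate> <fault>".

N7 stuck-at-0

Evaluate each candidate on input A=0, B=0, C=0, D=1:
  N7 inverted output: N1=1, N2=1, N3=1, N4=0, N5=1, N6=1, N7=1 [inverted output], N8=1 → Y1=1, Y2=1 — eliminated
  N7 stuck-at-0: N1=1, N2=1, N3=1, N4=0, N5=1, N6=1, N7=0 [stuck-at-0], N8=1 → Y1=0, Y2=1 — matches
Only N7 stuck-at-0 reproduces the observed Y1=0, Y2=1.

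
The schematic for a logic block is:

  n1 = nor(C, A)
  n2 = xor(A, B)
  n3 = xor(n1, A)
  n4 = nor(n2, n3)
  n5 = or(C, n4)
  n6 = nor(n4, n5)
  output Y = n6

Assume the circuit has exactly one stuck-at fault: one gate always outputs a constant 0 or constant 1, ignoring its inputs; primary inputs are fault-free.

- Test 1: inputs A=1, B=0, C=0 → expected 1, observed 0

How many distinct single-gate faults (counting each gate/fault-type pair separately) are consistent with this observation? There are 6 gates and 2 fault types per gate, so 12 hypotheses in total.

Fault-free: n1=0, n2=1, n3=1, n4=0, n5=0, n6=1 → 1. Observed 0.
  n1 stuck-at-0: output 1 ✗
  n1 stuck-at-1: output 1 ✗
  n2 stuck-at-0: output 1 ✗
  n2 stuck-at-1: output 1 ✗
  n3 stuck-at-0: output 1 ✗
  n3 stuck-at-1: output 1 ✗
  n4 stuck-at-0: output 1 ✗
  n4 stuck-at-1: output 0 ✓
  n5 stuck-at-0: output 1 ✗
  n5 stuck-at-1: output 0 ✓
  n6 stuck-at-0: output 0 ✓
  n6 stuck-at-1: output 1 ✗
Consistent faults: {n4 stuck-at-1, n5 stuck-at-1, n6 stuck-at-0} — 3 in all.

3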